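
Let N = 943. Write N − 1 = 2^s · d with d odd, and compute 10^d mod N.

943 − 1 = 942 = 2^1 · 471, so d = 471.
10^1 ≡ 10 (mod 943)
10^2 ≡ 10^2 = 100 ≡ 100 (mod 943)
10^4 ≡ 100^2 = 10000 ≡ 570 (mod 943)
10^8 ≡ 570^2 = 324900 ≡ 508 (mod 943)
10^16 ≡ 508^2 = 258064 ≡ 625 (mod 943)
10^32 ≡ 625^2 = 390625 ≡ 223 (mod 943)
10^64 ≡ 223^2 = 49729 ≡ 693 (mod 943)
10^128 ≡ 693^2 = 480249 ≡ 262 (mod 943)
10^256 ≡ 262^2 = 68644 ≡ 748 (mod 943)
471 = 256 + 128 + 64 + 16 + 4 + 2 + 1 in binary powers of 2.
So 10^471 ≡ 748 · 262 · 693 · 625 · 570 · 100 · 10 ≡ 871 (mod 943).
Squaring chain: 871; never reaches −1, so base 10 is a Miller–Rabin witness that 943 is composite.

871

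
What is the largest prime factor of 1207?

1207 = 17 · 71
71 is prime.
So 1207 = 17 · 71; the largest prime factor is 71.

71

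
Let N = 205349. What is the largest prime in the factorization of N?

205349 = 29 · 7081
7081 = 73 · 97
97 is prime.
So 205349 = 29 · 73 · 97; the largest prime factor is 97.

97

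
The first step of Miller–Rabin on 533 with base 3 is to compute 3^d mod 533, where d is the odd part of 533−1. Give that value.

120

533 − 1 = 532 = 2^2 · 133, so d = 133.
3^1 ≡ 3 (mod 533)
3^2 ≡ 3^2 = 9 ≡ 9 (mod 533)
3^4 ≡ 9^2 = 81 ≡ 81 (mod 533)
3^8 ≡ 81^2 = 6561 ≡ 165 (mod 533)
3^16 ≡ 165^2 = 27225 ≡ 42 (mod 533)
3^32 ≡ 42^2 = 1764 ≡ 165 (mod 533)
3^64 ≡ 165^2 = 27225 ≡ 42 (mod 533)
3^128 ≡ 42^2 = 1764 ≡ 165 (mod 533)
133 = 128 + 4 + 1 in binary powers of 2.
So 3^133 ≡ 165 · 81 · 3 ≡ 120 (mod 533).
Squaring chain: 120 → 9; never reaches −1, so base 3 is a Miller–Rabin witness that 533 is composite.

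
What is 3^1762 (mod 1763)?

583

3^1 ≡ 3 (mod 1763)
3^2 ≡ 3^2 = 9 ≡ 9 (mod 1763)
3^4 ≡ 9^2 = 81 ≡ 81 (mod 1763)
3^8 ≡ 81^2 = 6561 ≡ 1272 (mod 1763)
3^16 ≡ 1272^2 = 1617984 ≡ 1313 (mod 1763)
3^32 ≡ 1313^2 = 1723969 ≡ 1518 (mod 1763)
3^64 ≡ 1518^2 = 2304324 ≡ 83 (mod 1763)
3^128 ≡ 83^2 = 6889 ≡ 1600 (mod 1763)
3^256 ≡ 1600^2 = 2560000 ≡ 124 (mod 1763)
3^512 ≡ 124^2 = 15376 ≡ 1272 (mod 1763)
3^1024 ≡ 1272^2 = 1617984 ≡ 1313 (mod 1763)
1762 = 1024 + 512 + 128 + 64 + 32 + 2 in binary powers of 2.
So 3^1762 ≡ 1313 · 1272 · 1600 · 83 · 1518 · 9 ≡ 583 (mod 1763).
Since 583 ≠ 1, base 3 is a Fermat witness: 1763 is composite.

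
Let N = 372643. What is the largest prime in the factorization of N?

89

372643 = 53 · 7031
7031 = 79 · 89
89 is prime.
So 372643 = 53 · 79 · 89; the largest prime factor is 89.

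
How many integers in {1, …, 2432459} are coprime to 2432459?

Factor: 2432459 = 89 · 151 · 181.
φ(2432459) = (89−1) · (151−1) · (181−1) = 88 · 150 · 180 = 2376000.

2376000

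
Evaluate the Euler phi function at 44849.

Factor: 44849 = 7 · 43 · 149.
φ(44849) = (7−1) · (43−1) · (149−1) = 6 · 42 · 148 = 37296.

37296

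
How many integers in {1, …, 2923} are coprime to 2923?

Factor: 2923 = 37 · 79.
φ(2923) = (37−1) · (79−1) = 36 · 78 = 2808.

2808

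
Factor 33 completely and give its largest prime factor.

11

33 = 3 · 11
11 is prime.
So 33 = 3 · 11; the largest prime factor is 11.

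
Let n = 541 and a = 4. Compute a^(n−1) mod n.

4^1 ≡ 4 (mod 541)
4^2 ≡ 4^2 = 16 ≡ 16 (mod 541)
4^4 ≡ 16^2 = 256 ≡ 256 (mod 541)
4^8 ≡ 256^2 = 65536 ≡ 75 (mod 541)
4^16 ≡ 75^2 = 5625 ≡ 215 (mod 541)
4^32 ≡ 215^2 = 46225 ≡ 240 (mod 541)
4^64 ≡ 240^2 = 57600 ≡ 254 (mod 541)
4^128 ≡ 254^2 = 64516 ≡ 137 (mod 541)
4^256 ≡ 137^2 = 18769 ≡ 375 (mod 541)
4^512 ≡ 375^2 = 140625 ≡ 506 (mod 541)
540 = 512 + 16 + 8 + 4 in binary powers of 2.
So 4^540 ≡ 506 · 215 · 75 · 256 ≡ 1 (mod 541).
Since the result is 1, base 4 gives no evidence that 541 is composite.

1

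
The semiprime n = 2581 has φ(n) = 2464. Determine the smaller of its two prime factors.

29

φ(n) = (p−1)(q−1) = n − (p+q) + 1, so p + q = 2581 − 2464 + 1 = 118.
p and q are the roots of t² − 118t + 2581 = 0.
Discriminant: 118² − 4·2581 = 13924 − 10324 = 3600; √3600 = 60.
q = (118 − 60)/2 = 29, p = (118 + 60)/2 = 89.
Check: 29 · 89 = 2581.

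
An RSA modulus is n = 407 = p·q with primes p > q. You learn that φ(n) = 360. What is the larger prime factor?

φ(n) = (p−1)(q−1) = n − (p+q) + 1, so p + q = 407 − 360 + 1 = 48.
p and q are the roots of t² − 48t + 407 = 0.
Discriminant: 48² − 4·407 = 2304 − 1628 = 676; √676 = 26.
q = (48 − 26)/2 = 11, p = (48 + 26)/2 = 37.
Check: 11 · 37 = 407.

37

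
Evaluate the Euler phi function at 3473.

3300

Factor: 3473 = 23 · 151.
φ(3473) = (23−1) · (151−1) = 22 · 150 = 3300.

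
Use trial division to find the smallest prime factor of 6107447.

6107447 is odd.
Digit sum 29, not divisible by 3.
Ends in 7: not divisible by 5.
7: 6107447 = 7·872492 + 3
11: 6107447 = 11·555222 + 5
13: 6107447 = 13·469803 + 8
17: 6107447 = 17·359261 + 10
19: 6107447 = 19·321444 + 11
23: 6107447 = 23·265541 + 4
29: 6107447 = 29·210601 + 18
31: 6107447 = 31·197014 + 13
37: 6107447 = 37·165066 + 5
41: 6107447 = 41·148962 + 5
43: 6107447 = 43·142033 + 28
47: 6107447 = 47·129945 + 32
53: 6107447 = 53·115234 + 45
59: 6107447 = 59·103516 + 3
61: 6107447 = 61·100122 + 5
67: 6107447 = 67·91155 + 62
71: 6107447 = 71·86020 + 27
73: 6107447 = 73·83663 + 48
79: 6107447 = 79·77309 + 36
83: 6107447 = 83·73583 + 58
89: 6107447 = 89·68623

89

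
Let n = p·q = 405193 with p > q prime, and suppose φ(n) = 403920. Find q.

613

φ(n) = (p−1)(q−1) = n − (p+q) + 1, so p + q = 405193 − 403920 + 1 = 1274.
p and q are the roots of t² − 1274t + 405193 = 0.
Discriminant: 1274² − 4·405193 = 1623076 − 1620772 = 2304; √2304 = 48.
q = (1274 − 48)/2 = 613, p = (1274 + 48)/2 = 661.
Check: 613 · 661 = 405193.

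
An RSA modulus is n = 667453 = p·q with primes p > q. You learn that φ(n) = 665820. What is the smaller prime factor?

811

φ(n) = (p−1)(q−1) = n − (p+q) + 1, so p + q = 667453 − 665820 + 1 = 1634.
p and q are the roots of t² − 1634t + 667453 = 0.
Discriminant: 1634² − 4·667453 = 2669956 − 2669812 = 144; √144 = 12.
q = (1634 − 12)/2 = 811, p = (1634 + 12)/2 = 823.
Check: 811 · 823 = 667453.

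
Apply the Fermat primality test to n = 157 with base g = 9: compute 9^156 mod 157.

1

9^1 ≡ 9 (mod 157)
9^2 ≡ 9^2 = 81 ≡ 81 (mod 157)
9^4 ≡ 81^2 = 6561 ≡ 124 (mod 157)
9^8 ≡ 124^2 = 15376 ≡ 147 (mod 157)
9^16 ≡ 147^2 = 21609 ≡ 100 (mod 157)
9^32 ≡ 100^2 = 10000 ≡ 109 (mod 157)
9^64 ≡ 109^2 = 11881 ≡ 106 (mod 157)
9^128 ≡ 106^2 = 11236 ≡ 89 (mod 157)
156 = 128 + 16 + 8 + 4 in binary powers of 2.
So 9^156 ≡ 89 · 100 · 147 · 124 ≡ 1 (mod 157).
Since the result is 1, base 9 gives no evidence that 157 is composite.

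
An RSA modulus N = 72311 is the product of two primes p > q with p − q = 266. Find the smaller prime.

167

Since p = q + 266, we have 72311 = q(q + 266), so q² + 266q − 72311 = 0.
Discriminant: 266² + 4·72311 = 70756 + 289244 = 360000; √360000 = 600.
q = (−266 + 600)/2 = 167, and p = q + 266 = 433.
Check: 167 · 433 = 72311.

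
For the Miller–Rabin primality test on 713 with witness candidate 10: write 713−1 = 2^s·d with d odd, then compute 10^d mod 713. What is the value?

493

713 − 1 = 712 = 2^3 · 89, so d = 89.
10^1 ≡ 10 (mod 713)
10^2 ≡ 10^2 = 100 ≡ 100 (mod 713)
10^4 ≡ 100^2 = 10000 ≡ 18 (mod 713)
10^8 ≡ 18^2 = 324 ≡ 324 (mod 713)
10^16 ≡ 324^2 = 104976 ≡ 165 (mod 713)
10^32 ≡ 165^2 = 27225 ≡ 131 (mod 713)
10^64 ≡ 131^2 = 17161 ≡ 49 (mod 713)
89 = 64 + 16 + 8 + 1 in binary powers of 2.
So 10^89 ≡ 49 · 165 · 324 · 10 ≡ 493 (mod 713).
Squaring chain: 493 → 629 → 639; never reaches −1, so base 10 is a Miller–Rabin witness that 713 is composite.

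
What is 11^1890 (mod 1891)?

1768

11^1 ≡ 11 (mod 1891)
11^2 ≡ 11^2 = 121 ≡ 121 (mod 1891)
11^4 ≡ 121^2 = 14641 ≡ 1404 (mod 1891)
11^8 ≡ 1404^2 = 1971216 ≡ 794 (mod 1891)
11^16 ≡ 794^2 = 630436 ≡ 733 (mod 1891)
11^32 ≡ 733^2 = 537289 ≡ 245 (mod 1891)
11^64 ≡ 245^2 = 60025 ≡ 1404 (mod 1891)
11^128 ≡ 1404^2 = 1971216 ≡ 794 (mod 1891)
11^256 ≡ 794^2 = 630436 ≡ 733 (mod 1891)
11^512 ≡ 733^2 = 537289 ≡ 245 (mod 1891)
11^1024 ≡ 245^2 = 60025 ≡ 1404 (mod 1891)
1890 = 1024 + 512 + 256 + 64 + 32 + 2 in binary powers of 2.
So 11^1890 ≡ 1404 · 245 · 733 · 1404 · 245 · 121 ≡ 1768 (mod 1891).
Since 1768 ≠ 1, base 11 is a Fermat witness: 1891 is composite.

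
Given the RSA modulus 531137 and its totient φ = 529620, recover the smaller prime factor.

φ(n) = (p−1)(q−1) = n − (p+q) + 1, so p + q = 531137 − 529620 + 1 = 1518.
p and q are the roots of t² − 1518t + 531137 = 0.
Discriminant: 1518² − 4·531137 = 2304324 − 2124548 = 179776; √179776 = 424.
q = (1518 − 424)/2 = 547, p = (1518 + 424)/2 = 971.
Check: 547 · 971 = 531137.

547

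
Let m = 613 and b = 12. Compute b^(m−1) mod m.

1

12^1 ≡ 12 (mod 613)
12^2 ≡ 12^2 = 144 ≡ 144 (mod 613)
12^4 ≡ 144^2 = 20736 ≡ 507 (mod 613)
12^8 ≡ 507^2 = 257049 ≡ 202 (mod 613)
12^16 ≡ 202^2 = 40804 ≡ 346 (mod 613)
12^32 ≡ 346^2 = 119716 ≡ 181 (mod 613)
12^64 ≡ 181^2 = 32761 ≡ 272 (mod 613)
12^128 ≡ 272^2 = 73984 ≡ 424 (mod 613)
12^256 ≡ 424^2 = 179776 ≡ 167 (mod 613)
12^512 ≡ 167^2 = 27889 ≡ 304 (mod 613)
612 = 512 + 64 + 32 + 4 in binary powers of 2.
So 12^612 ≡ 304 · 272 · 181 · 507 ≡ 1 (mod 613).
Since the result is 1, base 12 gives no evidence that 613 is composite.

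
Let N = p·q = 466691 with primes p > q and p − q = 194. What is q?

Since p = q + 194, we have 466691 = q(q + 194), so q² + 194q − 466691 = 0.
Discriminant: 194² + 4·466691 = 37636 + 1866764 = 1904400; √1904400 = 1380.
q = (−194 + 1380)/2 = 593, and p = q + 194 = 787.
Check: 593 · 787 = 466691.

593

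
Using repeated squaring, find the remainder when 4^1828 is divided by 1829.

4^1 ≡ 4 (mod 1829)
4^2 ≡ 4^2 = 16 ≡ 16 (mod 1829)
4^4 ≡ 16^2 = 256 ≡ 256 (mod 1829)
4^8 ≡ 256^2 = 65536 ≡ 1521 (mod 1829)
4^16 ≡ 1521^2 = 2313441 ≡ 1585 (mod 1829)
4^32 ≡ 1585^2 = 2512225 ≡ 1008 (mod 1829)
4^64 ≡ 1008^2 = 1016064 ≡ 969 (mod 1829)
4^128 ≡ 969^2 = 938961 ≡ 684 (mod 1829)
4^256 ≡ 684^2 = 467856 ≡ 1461 (mod 1829)
4^512 ≡ 1461^2 = 2134521 ≡ 78 (mod 1829)
4^1024 ≡ 78^2 = 6084 ≡ 597 (mod 1829)
1828 = 1024 + 512 + 256 + 32 + 4 in binary powers of 2.
So 4^1828 ≡ 597 · 78 · 1461 · 1008 · 256 ≡ 653 (mod 1829).
Since 653 ≠ 1, base 4 is a Fermat witness: 1829 is composite.

653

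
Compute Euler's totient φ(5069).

4896

Factor: 5069 = 37 · 137.
φ(5069) = (37−1) · (137−1) = 36 · 136 = 4896.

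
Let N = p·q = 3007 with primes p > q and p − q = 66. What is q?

31

Since p = q + 66, we have 3007 = q(q + 66), so q² + 66q − 3007 = 0.
Discriminant: 66² + 4·3007 = 4356 + 12028 = 16384; √16384 = 128.
q = (−66 + 128)/2 = 31, and p = q + 66 = 97.
Check: 31 · 97 = 3007.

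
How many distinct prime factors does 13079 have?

13079 = 11 · 1189
1189 = 29 · 41
13079 = 11 · 29 · 41, which has 3 distinct prime factors.

3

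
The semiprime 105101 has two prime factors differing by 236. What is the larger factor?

Since p = q + 236, we have 105101 = q(q + 236), so q² + 236q − 105101 = 0.
Discriminant: 236² + 4·105101 = 55696 + 420404 = 476100; √476100 = 690.
q = (−236 + 690)/2 = 227, and p = q + 236 = 463.
Check: 227 · 463 = 105101.

463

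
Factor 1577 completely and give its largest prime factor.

1577 = 19 · 83
83 is prime.
So 1577 = 19 · 83; the largest prime factor is 83.

83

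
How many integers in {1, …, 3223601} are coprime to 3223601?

Factor: 3223601 = 97 · 167 · 199.
φ(3223601) = (97−1) · (167−1) · (199−1) = 96 · 166 · 198 = 3155328.

3155328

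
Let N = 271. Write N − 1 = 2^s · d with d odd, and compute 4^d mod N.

1

271 − 1 = 270 = 2^1 · 135, so d = 135.
4^1 ≡ 4 (mod 271)
4^2 ≡ 4^2 = 16 ≡ 16 (mod 271)
4^4 ≡ 16^2 = 256 ≡ 256 (mod 271)
4^8 ≡ 256^2 = 65536 ≡ 225 (mod 271)
4^16 ≡ 225^2 = 50625 ≡ 219 (mod 271)
4^32 ≡ 219^2 = 47961 ≡ 265 (mod 271)
4^64 ≡ 265^2 = 70225 ≡ 36 (mod 271)
4^128 ≡ 36^2 = 1296 ≡ 212 (mod 271)
135 = 128 + 4 + 2 + 1 in binary powers of 2.
So 4^135 ≡ 212 · 256 · 16 · 4 ≡ 1 (mod 271).
Since 4^d ≡ 1 (mod 271), base 4 does not prove 271 composite.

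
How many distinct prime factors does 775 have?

775 = 5^2 · 31
775 = 5^2 · 31, which has 2 distinct prime factors.

2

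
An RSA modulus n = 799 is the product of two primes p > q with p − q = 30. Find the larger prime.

47

Since p = q + 30, we have 799 = q(q + 30), so q² + 30q − 799 = 0.
Discriminant: 30² + 4·799 = 900 + 3196 = 4096; √4096 = 64.
q = (−30 + 64)/2 = 17, and p = q + 30 = 47.
Check: 17 · 47 = 799.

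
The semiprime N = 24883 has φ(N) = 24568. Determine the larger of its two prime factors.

φ(n) = (p−1)(q−1) = n − (p+q) + 1, so p + q = 24883 − 24568 + 1 = 316.
p and q are the roots of t² − 316t + 24883 = 0.
Discriminant: 316² − 4·24883 = 99856 − 99532 = 324; √324 = 18.
q = (316 − 18)/2 = 149, p = (316 + 18)/2 = 167.
Check: 149 · 167 = 24883.

167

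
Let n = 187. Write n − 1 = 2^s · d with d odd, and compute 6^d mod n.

95

187 − 1 = 186 = 2^1 · 93, so d = 93.
6^1 ≡ 6 (mod 187)
6^2 ≡ 6^2 = 36 ≡ 36 (mod 187)
6^4 ≡ 36^2 = 1296 ≡ 174 (mod 187)
6^8 ≡ 174^2 = 30276 ≡ 169 (mod 187)
6^16 ≡ 169^2 = 28561 ≡ 137 (mod 187)
6^32 ≡ 137^2 = 18769 ≡ 69 (mod 187)
6^64 ≡ 69^2 = 4761 ≡ 86 (mod 187)
93 = 64 + 16 + 8 + 4 + 1 in binary powers of 2.
So 6^93 ≡ 86 · 137 · 169 · 174 · 6 ≡ 95 (mod 187).
Squaring chain: 95; never reaches −1, so base 6 is a Miller–Rabin witness that 187 is composite.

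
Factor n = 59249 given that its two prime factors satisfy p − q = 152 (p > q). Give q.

Since p = q + 152, we have 59249 = q(q + 152), so q² + 152q − 59249 = 0.
Discriminant: 152² + 4·59249 = 23104 + 236996 = 260100; √260100 = 510.
q = (−152 + 510)/2 = 179, and p = q + 152 = 331.
Check: 179 · 331 = 59249.

179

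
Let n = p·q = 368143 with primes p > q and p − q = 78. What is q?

Since p = q + 78, we have 368143 = q(q + 78), so q² + 78q − 368143 = 0.
Discriminant: 78² + 4·368143 = 6084 + 1472572 = 1478656; √1478656 = 1216.
q = (−78 + 1216)/2 = 569, and p = q + 78 = 647.
Check: 569 · 647 = 368143.

569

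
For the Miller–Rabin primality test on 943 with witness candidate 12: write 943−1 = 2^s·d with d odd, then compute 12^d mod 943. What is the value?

671

943 − 1 = 942 = 2^1 · 471, so d = 471.
12^1 ≡ 12 (mod 943)
12^2 ≡ 12^2 = 144 ≡ 144 (mod 943)
12^4 ≡ 144^2 = 20736 ≡ 933 (mod 943)
12^8 ≡ 933^2 = 870489 ≡ 100 (mod 943)
12^16 ≡ 100^2 = 10000 ≡ 570 (mod 943)
12^32 ≡ 570^2 = 324900 ≡ 508 (mod 943)
12^64 ≡ 508^2 = 258064 ≡ 625 (mod 943)
12^128 ≡ 625^2 = 390625 ≡ 223 (mod 943)
12^256 ≡ 223^2 = 49729 ≡ 693 (mod 943)
471 = 256 + 128 + 64 + 16 + 4 + 2 + 1 in binary powers of 2.
So 12^471 ≡ 693 · 223 · 625 · 570 · 933 · 144 · 12 ≡ 671 (mod 943).
Squaring chain: 671; never reaches −1, so base 12 is a Miller–Rabin witness that 943 is composite.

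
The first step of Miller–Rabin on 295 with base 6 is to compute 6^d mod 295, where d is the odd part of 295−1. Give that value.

141

295 − 1 = 294 = 2^1 · 147, so d = 147.
6^1 ≡ 6 (mod 295)
6^2 ≡ 6^2 = 36 ≡ 36 (mod 295)
6^4 ≡ 36^2 = 1296 ≡ 116 (mod 295)
6^8 ≡ 116^2 = 13456 ≡ 181 (mod 295)
6^16 ≡ 181^2 = 32761 ≡ 16 (mod 295)
6^32 ≡ 16^2 = 256 ≡ 256 (mod 295)
6^64 ≡ 256^2 = 65536 ≡ 46 (mod 295)
6^128 ≡ 46^2 = 2116 ≡ 51 (mod 295)
147 = 128 + 16 + 2 + 1 in binary powers of 2.
So 6^147 ≡ 51 · 16 · 36 · 6 ≡ 141 (mod 295).
Squaring chain: 141; never reaches −1, so base 6 is a Miller–Rabin witness that 295 is composite.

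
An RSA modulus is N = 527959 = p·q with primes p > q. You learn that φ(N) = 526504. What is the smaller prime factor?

φ(n) = (p−1)(q−1) = n − (p+q) + 1, so p + q = 527959 − 526504 + 1 = 1456.
p and q are the roots of t² − 1456t + 527959 = 0.
Discriminant: 1456² − 4·527959 = 2119936 − 2111836 = 8100; √8100 = 90.
q = (1456 − 90)/2 = 683, p = (1456 + 90)/2 = 773.
Check: 683 · 773 = 527959.

683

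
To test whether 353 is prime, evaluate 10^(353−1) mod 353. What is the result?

10^1 ≡ 10 (mod 353)
10^2 ≡ 10^2 = 100 ≡ 100 (mod 353)
10^4 ≡ 100^2 = 10000 ≡ 116 (mod 353)
10^8 ≡ 116^2 = 13456 ≡ 42 (mod 353)
10^16 ≡ 42^2 = 1764 ≡ 352 (mod 353)
10^32 ≡ 352^2 = 123904 ≡ 1 (mod 353)
10^64 ≡ 1^2 = 1 ≡ 1 (mod 353)
10^128 ≡ 1^2 = 1 ≡ 1 (mod 353)
10^256 ≡ 1^2 = 1 ≡ 1 (mod 353)
352 = 256 + 64 + 32 in binary powers of 2.
So 10^352 ≡ 1 · 1 · 1 ≡ 1 (mod 353).
Since the result is 1, base 10 gives no evidence that 353 is composite.

1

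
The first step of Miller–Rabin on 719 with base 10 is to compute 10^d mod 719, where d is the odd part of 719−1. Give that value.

719 − 1 = 718 = 2^1 · 359, so d = 359.
10^1 ≡ 10 (mod 719)
10^2 ≡ 10^2 = 100 ≡ 100 (mod 719)
10^4 ≡ 100^2 = 10000 ≡ 653 (mod 719)
10^8 ≡ 653^2 = 426409 ≡ 42 (mod 719)
10^16 ≡ 42^2 = 1764 ≡ 326 (mod 719)
10^32 ≡ 326^2 = 106276 ≡ 583 (mod 719)
10^64 ≡ 583^2 = 339889 ≡ 521 (mod 719)
10^128 ≡ 521^2 = 271441 ≡ 378 (mod 719)
10^256 ≡ 378^2 = 142884 ≡ 522 (mod 719)
359 = 256 + 64 + 32 + 4 + 2 + 1 in binary powers of 2.
So 10^359 ≡ 522 · 521 · 583 · 653 · 100 · 10 ≡ 1 (mod 719).
Since 10^d ≡ 1 (mod 719), base 10 does not prove 719 composite.

1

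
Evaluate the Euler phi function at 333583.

311040

Factor: 333583 = 19 · 97 · 181.
φ(333583) = (19−1) · (97−1) · (181−1) = 18 · 96 · 180 = 311040.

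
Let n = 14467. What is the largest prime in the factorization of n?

37

14467 = 17 · 851
851 = 23 · 37
37 is prime.
So 14467 = 17 · 23 · 37; the largest prime factor is 37.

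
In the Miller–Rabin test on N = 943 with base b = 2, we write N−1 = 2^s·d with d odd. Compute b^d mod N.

121

943 − 1 = 942 = 2^1 · 471, so d = 471.
2^1 ≡ 2 (mod 943)
2^2 ≡ 2^2 = 4 ≡ 4 (mod 943)
2^4 ≡ 4^2 = 16 ≡ 16 (mod 943)
2^8 ≡ 16^2 = 256 ≡ 256 (mod 943)
2^16 ≡ 256^2 = 65536 ≡ 469 (mod 943)
2^32 ≡ 469^2 = 219961 ≡ 242 (mod 943)
2^64 ≡ 242^2 = 58564 ≡ 98 (mod 943)
2^128 ≡ 98^2 = 9604 ≡ 174 (mod 943)
2^256 ≡ 174^2 = 30276 ≡ 100 (mod 943)
471 = 256 + 128 + 64 + 16 + 4 + 2 + 1 in binary powers of 2.
So 2^471 ≡ 100 · 174 · 98 · 469 · 16 · 4 · 2 ≡ 121 (mod 943).
Squaring chain: 121; never reaches −1, so base 2 is a Miller–Rabin witness that 943 is composite.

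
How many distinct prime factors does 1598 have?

3

1598 = 2 · 799
799 = 17 · 47
1598 = 2 · 17 · 47, which has 3 distinct prime factors.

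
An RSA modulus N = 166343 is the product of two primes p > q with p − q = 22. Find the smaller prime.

397

Since p = q + 22, we have 166343 = q(q + 22), so q² + 22q − 166343 = 0.
Discriminant: 22² + 4·166343 = 484 + 665372 = 665856; √665856 = 816.
q = (−22 + 816)/2 = 397, and p = q + 22 = 419.
Check: 397 · 419 = 166343.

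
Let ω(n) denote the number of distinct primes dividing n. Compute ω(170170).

170170 = 2 · 85085
85085 = 5 · 17017
17017 = 7 · 2431
2431 = 11 · 221
221 = 13 · 17
170170 = 2 · 5 · 7 · 11 · 13 · 17, which has 6 distinct prime factors.

6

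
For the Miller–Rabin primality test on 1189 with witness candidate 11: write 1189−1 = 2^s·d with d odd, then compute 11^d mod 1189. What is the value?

1189 − 1 = 1188 = 2^2 · 297, so d = 297.
11^1 ≡ 11 (mod 1189)
11^2 ≡ 11^2 = 121 ≡ 121 (mod 1189)
11^4 ≡ 121^2 = 14641 ≡ 373 (mod 1189)
11^8 ≡ 373^2 = 139129 ≡ 16 (mod 1189)
11^16 ≡ 16^2 = 256 ≡ 256 (mod 1189)
11^32 ≡ 256^2 = 65536 ≡ 141 (mod 1189)
11^64 ≡ 141^2 = 19881 ≡ 857 (mod 1189)
11^128 ≡ 857^2 = 734449 ≡ 836 (mod 1189)
11^256 ≡ 836^2 = 698896 ≡ 953 (mod 1189)
297 = 256 + 32 + 8 + 1 in binary powers of 2.
So 11^297 ≡ 953 · 141 · 16 · 11 ≡ 438 (mod 1189).
Squaring chain: 438 → 415; never reaches −1, so base 11 is a Miller–Rabin witness that 1189 is composite.

438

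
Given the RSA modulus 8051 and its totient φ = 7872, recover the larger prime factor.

97

φ(n) = (p−1)(q−1) = n − (p+q) + 1, so p + q = 8051 − 7872 + 1 = 180.
p and q are the roots of t² − 180t + 8051 = 0.
Discriminant: 180² − 4·8051 = 32400 − 32204 = 196; √196 = 14.
q = (180 − 14)/2 = 83, p = (180 + 14)/2 = 97.
Check: 83 · 97 = 8051.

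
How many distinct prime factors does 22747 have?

22747 = 23^2 · 43
22747 = 23^2 · 43, which has 2 distinct prime factors.

2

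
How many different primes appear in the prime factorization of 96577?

96577 = 13 · 7429
7429 = 17 · 437
437 = 19 · 23
96577 = 13 · 17 · 19 · 23, which has 4 distinct prime factors.

4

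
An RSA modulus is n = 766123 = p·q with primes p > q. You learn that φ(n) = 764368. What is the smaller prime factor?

809

φ(n) = (p−1)(q−1) = n − (p+q) + 1, so p + q = 766123 − 764368 + 1 = 1756.
p and q are the roots of t² − 1756t + 766123 = 0.
Discriminant: 1756² − 4·766123 = 3083536 − 3064492 = 19044; √19044 = 138.
q = (1756 − 138)/2 = 809, p = (1756 + 138)/2 = 947.
Check: 809 · 947 = 766123.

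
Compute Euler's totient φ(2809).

2756

Factor: 2809 = 53^2.
φ(2809) = 53^1·(53−1) = 2756.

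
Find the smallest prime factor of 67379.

67379 is odd.
Digit sum 32, not divisible by 3.
Ends in 9: not divisible by 5.
7: 67379 = 7·9625 + 4
11: 67379 = 11·6125 + 4
13: 67379 = 13·5183

13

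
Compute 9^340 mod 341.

9^1 ≡ 9 (mod 341)
9^2 ≡ 9^2 = 81 ≡ 81 (mod 341)
9^4 ≡ 81^2 = 6561 ≡ 82 (mod 341)
9^8 ≡ 82^2 = 6724 ≡ 245 (mod 341)
9^16 ≡ 245^2 = 60025 ≡ 9 (mod 341)
9^32 ≡ 9^2 = 81 ≡ 81 (mod 341)
9^64 ≡ 81^2 = 6561 ≡ 82 (mod 341)
9^128 ≡ 82^2 = 6724 ≡ 245 (mod 341)
9^256 ≡ 245^2 = 60025 ≡ 9 (mod 341)
340 = 256 + 64 + 16 + 4 in binary powers of 2.
So 9^340 ≡ 9 · 82 · 9 · 82 ≡ 67 (mod 341).
Since 67 ≠ 1, base 9 is a Fermat witness: 341 is composite.

67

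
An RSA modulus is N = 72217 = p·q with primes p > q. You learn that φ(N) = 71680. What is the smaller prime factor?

φ(n) = (p−1)(q−1) = n − (p+q) + 1, so p + q = 72217 − 71680 + 1 = 538.
p and q are the roots of t² − 538t + 72217 = 0.
Discriminant: 538² − 4·72217 = 289444 − 288868 = 576; √576 = 24.
q = (538 − 24)/2 = 257, p = (538 + 24)/2 = 281.
Check: 257 · 281 = 72217.

257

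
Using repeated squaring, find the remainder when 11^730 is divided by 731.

508

11^1 ≡ 11 (mod 731)
11^2 ≡ 11^2 = 121 ≡ 121 (mod 731)
11^4 ≡ 121^2 = 14641 ≡ 21 (mod 731)
11^8 ≡ 21^2 = 441 ≡ 441 (mod 731)
11^16 ≡ 441^2 = 194481 ≡ 35 (mod 731)
11^32 ≡ 35^2 = 1225 ≡ 494 (mod 731)
11^64 ≡ 494^2 = 244036 ≡ 613 (mod 731)
11^128 ≡ 613^2 = 375769 ≡ 35 (mod 731)
11^256 ≡ 35^2 = 1225 ≡ 494 (mod 731)
11^512 ≡ 494^2 = 244036 ≡ 613 (mod 731)
730 = 512 + 128 + 64 + 16 + 8 + 2 in binary powers of 2.
So 11^730 ≡ 613 · 35 · 613 · 35 · 441 · 121 ≡ 508 (mod 731).
Since 508 ≠ 1, base 11 is a Fermat witness: 731 is composite.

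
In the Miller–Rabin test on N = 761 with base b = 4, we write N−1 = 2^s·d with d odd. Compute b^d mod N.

761 − 1 = 760 = 2^3 · 95, so d = 95.
4^1 ≡ 4 (mod 761)
4^2 ≡ 4^2 = 16 ≡ 16 (mod 761)
4^4 ≡ 16^2 = 256 ≡ 256 (mod 761)
4^8 ≡ 256^2 = 65536 ≡ 90 (mod 761)
4^16 ≡ 90^2 = 8100 ≡ 490 (mod 761)
4^32 ≡ 490^2 = 240100 ≡ 385 (mod 761)
4^64 ≡ 385^2 = 148225 ≡ 591 (mod 761)
95 = 64 + 16 + 8 + 4 + 2 + 1 in binary powers of 2.
So 4^95 ≡ 591 · 490 · 90 · 256 · 16 · 4 ≡ 760 (mod 761).
Since 4^d ≡ 760 (mod 761), base 4 does not prove 761 composite.

760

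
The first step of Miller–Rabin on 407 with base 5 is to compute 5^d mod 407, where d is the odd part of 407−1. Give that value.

279

407 − 1 = 406 = 2^1 · 203, so d = 203.
5^1 ≡ 5 (mod 407)
5^2 ≡ 5^2 = 25 ≡ 25 (mod 407)
5^4 ≡ 25^2 = 625 ≡ 218 (mod 407)
5^8 ≡ 218^2 = 47524 ≡ 312 (mod 407)
5^16 ≡ 312^2 = 97344 ≡ 71 (mod 407)
5^32 ≡ 71^2 = 5041 ≡ 157 (mod 407)
5^64 ≡ 157^2 = 24649 ≡ 229 (mod 407)
5^128 ≡ 229^2 = 52441 ≡ 345 (mod 407)
203 = 128 + 64 + 8 + 2 + 1 in binary powers of 2.
So 5^203 ≡ 345 · 229 · 312 · 25 · 5 ≡ 279 (mod 407).
Squaring chain: 279; never reaches −1, so base 5 is a Miller–Rabin witness that 407 is composite.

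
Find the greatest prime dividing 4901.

29

4901 = 13 · 377
377 = 13 · 29
29 is prime.
So 4901 = 13^2 · 29; the largest prime factor is 29.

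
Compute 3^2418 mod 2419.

501

3^1 ≡ 3 (mod 2419)
3^2 ≡ 3^2 = 9 ≡ 9 (mod 2419)
3^4 ≡ 9^2 = 81 ≡ 81 (mod 2419)
3^8 ≡ 81^2 = 6561 ≡ 1723 (mod 2419)
3^16 ≡ 1723^2 = 2968729 ≡ 616 (mod 2419)
3^32 ≡ 616^2 = 379456 ≡ 2092 (mod 2419)
3^64 ≡ 2092^2 = 4376464 ≡ 493 (mod 2419)
3^128 ≡ 493^2 = 243049 ≡ 1149 (mod 2419)
3^256 ≡ 1149^2 = 1320201 ≡ 1846 (mod 2419)
3^512 ≡ 1846^2 = 3407716 ≡ 1764 (mod 2419)
3^1024 ≡ 1764^2 = 3111696 ≡ 862 (mod 2419)
3^2048 ≡ 862^2 = 743044 ≡ 411 (mod 2419)
2418 = 2048 + 256 + 64 + 32 + 16 + 2 in binary powers of 2.
So 3^2418 ≡ 411 · 1846 · 493 · 2092 · 616 · 9 ≡ 501 (mod 2419).
Since 501 ≠ 1, base 3 is a Fermat witness: 2419 is composite.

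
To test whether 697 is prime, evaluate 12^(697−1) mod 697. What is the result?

611

12^1 ≡ 12 (mod 697)
12^2 ≡ 12^2 = 144 ≡ 144 (mod 697)
12^4 ≡ 144^2 = 20736 ≡ 523 (mod 697)
12^8 ≡ 523^2 = 273529 ≡ 305 (mod 697)
12^16 ≡ 305^2 = 93025 ≡ 324 (mod 697)
12^32 ≡ 324^2 = 104976 ≡ 426 (mod 697)
12^64 ≡ 426^2 = 181476 ≡ 256 (mod 697)
12^128 ≡ 256^2 = 65536 ≡ 18 (mod 697)
12^256 ≡ 18^2 = 324 ≡ 324 (mod 697)
12^512 ≡ 324^2 = 104976 ≡ 426 (mod 697)
696 = 512 + 128 + 32 + 16 + 8 in binary powers of 2.
So 12^696 ≡ 426 · 18 · 426 · 324 · 305 ≡ 611 (mod 697).
Since 611 ≠ 1, base 12 is a Fermat witness: 697 is composite.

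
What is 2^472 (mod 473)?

2^1 ≡ 2 (mod 473)
2^2 ≡ 2^2 = 4 ≡ 4 (mod 473)
2^4 ≡ 4^2 = 16 ≡ 16 (mod 473)
2^8 ≡ 16^2 = 256 ≡ 256 (mod 473)
2^16 ≡ 256^2 = 65536 ≡ 262 (mod 473)
2^32 ≡ 262^2 = 68644 ≡ 59 (mod 473)
2^64 ≡ 59^2 = 3481 ≡ 170 (mod 473)
2^128 ≡ 170^2 = 28900 ≡ 47 (mod 473)
2^256 ≡ 47^2 = 2209 ≡ 317 (mod 473)
472 = 256 + 128 + 64 + 16 + 8 in binary powers of 2.
So 2^472 ≡ 317 · 47 · 170 · 262 · 256 ≡ 422 (mod 473).
Since 422 ≠ 1, base 2 is a Fermat witness: 473 is composite.

422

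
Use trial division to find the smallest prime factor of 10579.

10579 is odd.
Digit sum 22, not divisible by 3.
Ends in 9: not divisible by 5.
7: 10579 = 7·1511 + 2
11: 10579 = 11·961 + 8
13: 10579 = 13·813 + 10
17: 10579 = 17·622 + 5
19: 10579 = 19·556 + 15
23: 10579 = 23·459 + 22
29: 10579 = 29·364 + 23
31: 10579 = 31·341 + 8
37: 10579 = 37·285 + 34
41: 10579 = 41·258 + 1
43: 10579 = 43·246 + 1
47: 10579 = 47·225 + 4
53: 10579 = 53·199 + 32
59: 10579 = 59·179 + 18
61: 10579 = 61·173 + 26
67: 10579 = 67·157 + 60
71: 10579 = 71·149

71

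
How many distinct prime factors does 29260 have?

5

29260 = 2^2 · 7315
7315 = 5 · 1463
1463 = 7 · 209
209 = 11 · 19
29260 = 2^2 · 5 · 7 · 11 · 19, which has 5 distinct prime factors.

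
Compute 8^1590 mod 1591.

8^1 ≡ 8 (mod 1591)
8^2 ≡ 8^2 = 64 ≡ 64 (mod 1591)
8^4 ≡ 64^2 = 4096 ≡ 914 (mod 1591)
8^8 ≡ 914^2 = 835396 ≡ 121 (mod 1591)
8^16 ≡ 121^2 = 14641 ≡ 322 (mod 1591)
8^32 ≡ 322^2 = 103684 ≡ 269 (mod 1591)
8^64 ≡ 269^2 = 72361 ≡ 766 (mod 1591)
8^128 ≡ 766^2 = 586756 ≡ 1268 (mod 1591)
8^256 ≡ 1268^2 = 1607824 ≡ 914 (mod 1591)
8^512 ≡ 914^2 = 835396 ≡ 121 (mod 1591)
8^1024 ≡ 121^2 = 14641 ≡ 322 (mod 1591)
1590 = 1024 + 512 + 32 + 16 + 4 + 2 in binary powers of 2.
So 8^1590 ≡ 322 · 121 · 269 · 322 · 914 · 64 ≡ 1368 (mod 1591).
Since 1368 ≠ 1, base 8 is a Fermat witness: 1591 is composite.

1368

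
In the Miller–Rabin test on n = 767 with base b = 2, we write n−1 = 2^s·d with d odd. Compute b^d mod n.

644

767 − 1 = 766 = 2^1 · 383, so d = 383.
2^1 ≡ 2 (mod 767)
2^2 ≡ 2^2 = 4 ≡ 4 (mod 767)
2^4 ≡ 4^2 = 16 ≡ 16 (mod 767)
2^8 ≡ 16^2 = 256 ≡ 256 (mod 767)
2^16 ≡ 256^2 = 65536 ≡ 341 (mod 767)
2^32 ≡ 341^2 = 116281 ≡ 464 (mod 767)
2^64 ≡ 464^2 = 215296 ≡ 536 (mod 767)
2^128 ≡ 536^2 = 287296 ≡ 438 (mod 767)
2^256 ≡ 438^2 = 191844 ≡ 94 (mod 767)
383 = 256 + 64 + 32 + 16 + 8 + 4 + 2 + 1 in binary powers of 2.
So 2^383 ≡ 94 · 536 · 464 · 341 · 256 · 16 · 4 · 2 ≡ 644 (mod 767).
Squaring chain: 644; never reaches −1, so base 2 is a Miller–Rabin witness that 767 is composite.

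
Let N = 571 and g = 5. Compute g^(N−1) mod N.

1

5^1 ≡ 5 (mod 571)
5^2 ≡ 5^2 = 25 ≡ 25 (mod 571)
5^4 ≡ 25^2 = 625 ≡ 54 (mod 571)
5^8 ≡ 54^2 = 2916 ≡ 61 (mod 571)
5^16 ≡ 61^2 = 3721 ≡ 295 (mod 571)
5^32 ≡ 295^2 = 87025 ≡ 233 (mod 571)
5^64 ≡ 233^2 = 54289 ≡ 44 (mod 571)
5^128 ≡ 44^2 = 1936 ≡ 223 (mod 571)
5^256 ≡ 223^2 = 49729 ≡ 52 (mod 571)
5^512 ≡ 52^2 = 2704 ≡ 420 (mod 571)
570 = 512 + 32 + 16 + 8 + 2 in binary powers of 2.
So 5^570 ≡ 420 · 233 · 295 · 61 · 25 ≡ 1 (mod 571).
Since the result is 1, base 5 gives no evidence that 571 is composite.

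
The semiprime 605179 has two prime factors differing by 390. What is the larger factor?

Since p = q + 390, we have 605179 = q(q + 390), so q² + 390q − 605179 = 0.
Discriminant: 390² + 4·605179 = 152100 + 2420716 = 2572816; √2572816 = 1604.
q = (−390 + 1604)/2 = 607, and p = q + 390 = 997.
Check: 607 · 997 = 605179.

997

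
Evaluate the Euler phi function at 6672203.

Factor: 6672203 = 181 · 191 · 193.
φ(6672203) = (181−1) · (191−1) · (193−1) = 180 · 190 · 192 = 6566400.

6566400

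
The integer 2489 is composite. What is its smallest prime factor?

19

2489 is odd.
Digit sum 23, not divisible by 3.
Ends in 9: not divisible by 5.
7: 2489 = 7·355 + 4
11: 2489 = 11·226 + 3
13: 2489 = 13·191 + 6
17: 2489 = 17·146 + 7
19: 2489 = 19·131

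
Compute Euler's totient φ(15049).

14800

Factor: 15049 = 101 · 149.
φ(15049) = (101−1) · (149−1) = 100 · 148 = 14800.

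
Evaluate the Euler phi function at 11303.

Factor: 11303 = 89 · 127.
φ(11303) = (89−1) · (127−1) = 88 · 126 = 11088.

11088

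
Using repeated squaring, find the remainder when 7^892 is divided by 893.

7^1 ≡ 7 (mod 893)
7^2 ≡ 7^2 = 49 ≡ 49 (mod 893)
7^4 ≡ 49^2 = 2401 ≡ 615 (mod 893)
7^8 ≡ 615^2 = 378225 ≡ 486 (mod 893)
7^16 ≡ 486^2 = 236196 ≡ 444 (mod 893)
7^32 ≡ 444^2 = 197136 ≡ 676 (mod 893)
7^64 ≡ 676^2 = 456976 ≡ 653 (mod 893)
7^128 ≡ 653^2 = 426409 ≡ 448 (mod 893)
7^256 ≡ 448^2 = 200704 ≡ 672 (mod 893)
7^512 ≡ 672^2 = 451584 ≡ 619 (mod 893)
892 = 512 + 256 + 64 + 32 + 16 + 8 + 4 in binary powers of 2.
So 7^892 ≡ 619 · 672 · 653 · 676 · 444 · 486 · 615 ≡ 653 (mod 893).
Since 653 ≠ 1, base 7 is a Fermat witness: 893 is composite.

653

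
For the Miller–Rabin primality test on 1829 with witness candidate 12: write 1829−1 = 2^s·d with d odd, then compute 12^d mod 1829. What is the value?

1543

1829 − 1 = 1828 = 2^2 · 457, so d = 457.
12^1 ≡ 12 (mod 1829)
12^2 ≡ 12^2 = 144 ≡ 144 (mod 1829)
12^4 ≡ 144^2 = 20736 ≡ 617 (mod 1829)
12^8 ≡ 617^2 = 380689 ≡ 257 (mod 1829)
12^16 ≡ 257^2 = 66049 ≡ 205 (mod 1829)
12^32 ≡ 205^2 = 42025 ≡ 1787 (mod 1829)
12^64 ≡ 1787^2 = 3193369 ≡ 1764 (mod 1829)
12^128 ≡ 1764^2 = 3111696 ≡ 567 (mod 1829)
12^256 ≡ 567^2 = 321489 ≡ 1414 (mod 1829)
457 = 256 + 128 + 64 + 8 + 1 in binary powers of 2.
So 12^457 ≡ 1414 · 567 · 1764 · 257 · 12 ≡ 1543 (mod 1829).
Squaring chain: 1543 → 1320; never reaches −1, so base 12 is a Miller–Rabin witness that 1829 is composite.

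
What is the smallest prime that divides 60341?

83

60341 is odd.
Digit sum 14, not divisible by 3.
Ends in 1: not divisible by 5.
7: 60341 = 7·8620 + 1
11: 60341 = 11·5485 + 6
13: 60341 = 13·4641 + 8
17: 60341 = 17·3549 + 8
19: 60341 = 19·3175 + 16
23: 60341 = 23·2623 + 12
29: 60341 = 29·2080 + 21
31: 60341 = 31·1946 + 15
37: 60341 = 37·1630 + 31
41: 60341 = 41·1471 + 30
43: 60341 = 43·1403 + 12
47: 60341 = 47·1283 + 40
53: 60341 = 53·1138 + 27
59: 60341 = 59·1022 + 43
61: 60341 = 61·989 + 12
67: 60341 = 67·900 + 41
71: 60341 = 71·849 + 62
73: 60341 = 73·826 + 43
79: 60341 = 79·763 + 64
83: 60341 = 83·727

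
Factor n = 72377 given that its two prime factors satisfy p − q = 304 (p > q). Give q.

157

Since p = q + 304, we have 72377 = q(q + 304), so q² + 304q − 72377 = 0.
Discriminant: 304² + 4·72377 = 92416 + 289508 = 381924; √381924 = 618.
q = (−304 + 618)/2 = 157, and p = q + 304 = 461.
Check: 157 · 461 = 72377.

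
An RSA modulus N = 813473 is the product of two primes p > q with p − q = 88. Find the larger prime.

947

Since p = q + 88, we have 813473 = q(q + 88), so q² + 88q − 813473 = 0.
Discriminant: 88² + 4·813473 = 7744 + 3253892 = 3261636; √3261636 = 1806.
q = (−88 + 1806)/2 = 859, and p = q + 88 = 947.
Check: 859 · 947 = 813473.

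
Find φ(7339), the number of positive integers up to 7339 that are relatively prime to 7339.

7120

Factor: 7339 = 41 · 179.
φ(7339) = (41−1) · (179−1) = 40 · 178 = 7120.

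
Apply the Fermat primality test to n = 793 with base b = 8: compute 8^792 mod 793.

8^1 ≡ 8 (mod 793)
8^2 ≡ 8^2 = 64 ≡ 64 (mod 793)
8^4 ≡ 64^2 = 4096 ≡ 131 (mod 793)
8^8 ≡ 131^2 = 17161 ≡ 508 (mod 793)
8^16 ≡ 508^2 = 258064 ≡ 339 (mod 793)
8^32 ≡ 339^2 = 114921 ≡ 729 (mod 793)
8^64 ≡ 729^2 = 531441 ≡ 131 (mod 793)
8^128 ≡ 131^2 = 17161 ≡ 508 (mod 793)
8^256 ≡ 508^2 = 258064 ≡ 339 (mod 793)
8^512 ≡ 339^2 = 114921 ≡ 729 (mod 793)
792 = 512 + 256 + 16 + 8 in binary powers of 2.
So 8^792 ≡ 729 · 339 · 339 · 508 ≡ 729 (mod 793).
Since 729 ≠ 1, base 8 is a Fermat witness: 793 is composite.

729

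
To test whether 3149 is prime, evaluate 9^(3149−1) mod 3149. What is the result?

9^1 ≡ 9 (mod 3149)
9^2 ≡ 9^2 = 81 ≡ 81 (mod 3149)
9^4 ≡ 81^2 = 6561 ≡ 263 (mod 3149)
9^8 ≡ 263^2 = 69169 ≡ 3040 (mod 3149)
9^16 ≡ 3040^2 = 9241600 ≡ 2434 (mod 3149)
9^32 ≡ 2434^2 = 5924356 ≡ 1087 (mod 3149)
9^64 ≡ 1087^2 = 1181569 ≡ 694 (mod 3149)
9^128 ≡ 694^2 = 481636 ≡ 2988 (mod 3149)
9^256 ≡ 2988^2 = 8928144 ≡ 729 (mod 3149)
9^512 ≡ 729^2 = 531441 ≡ 2409 (mod 3149)
9^1024 ≡ 2409^2 = 5803281 ≡ 2823 (mod 3149)
9^2048 ≡ 2823^2 = 7969329 ≡ 2359 (mod 3149)
3148 = 2048 + 1024 + 64 + 8 + 4 in binary powers of 2.
So 9^3148 ≡ 2359 · 2823 · 694 · 3040 · 263 ≡ 2493 (mod 3149).
Since 2493 ≠ 1, base 9 is a Fermat witness: 3149 is composite.

2493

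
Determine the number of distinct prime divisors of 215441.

4

215441 = 17 · 12673
12673 = 19 · 667
667 = 23 · 29
215441 = 17 · 19 · 23 · 29, which has 4 distinct prime factors.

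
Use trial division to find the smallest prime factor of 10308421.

59

10308421 is odd.
Digit sum 19, not divisible by 3.
Ends in 1: not divisible by 5.
7: 10308421 = 7·1472631 + 4
11: 10308421 = 11·937129 + 2
13: 10308421 = 13·792955 + 6
17: 10308421 = 17·606377 + 12
19: 10308421 = 19·542548 + 9
23: 10308421 = 23·448192 + 5
29: 10308421 = 29·355462 + 23
31: 10308421 = 31·332529 + 22
37: 10308421 = 37·278605 + 36
41: 10308421 = 41·251424 + 37
43: 10308421 = 43·239730 + 31
47: 10308421 = 47·219328 + 5
53: 10308421 = 53·194498 + 27
59: 10308421 = 59·174719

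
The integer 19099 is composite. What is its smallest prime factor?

71

19099 is odd.
Digit sum 28, not divisible by 3.
Ends in 9: not divisible by 5.
7: 19099 = 7·2728 + 3
11: 19099 = 11·1736 + 3
13: 19099 = 13·1469 + 2
17: 19099 = 17·1123 + 8
19: 19099 = 19·1005 + 4
23: 19099 = 23·830 + 9
29: 19099 = 29·658 + 17
31: 19099 = 31·616 + 3
37: 19099 = 37·516 + 7
41: 19099 = 41·465 + 34
43: 19099 = 43·444 + 7
47: 19099 = 47·406 + 17
53: 19099 = 53·360 + 19
59: 19099 = 59·323 + 42
61: 19099 = 61·313 + 6
67: 19099 = 67·285 + 4
71: 19099 = 71·269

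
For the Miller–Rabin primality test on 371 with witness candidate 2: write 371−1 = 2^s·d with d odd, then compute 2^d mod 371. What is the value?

371 − 1 = 370 = 2^1 · 185, so d = 185.
2^1 ≡ 2 (mod 371)
2^2 ≡ 2^2 = 4 ≡ 4 (mod 371)
2^4 ≡ 4^2 = 16 ≡ 16 (mod 371)
2^8 ≡ 16^2 = 256 ≡ 256 (mod 371)
2^16 ≡ 256^2 = 65536 ≡ 240 (mod 371)
2^32 ≡ 240^2 = 57600 ≡ 95 (mod 371)
2^64 ≡ 95^2 = 9025 ≡ 121 (mod 371)
2^128 ≡ 121^2 = 14641 ≡ 172 (mod 371)
185 = 128 + 32 + 16 + 8 + 1 in binary powers of 2.
So 2^185 ≡ 172 · 95 · 240 · 256 · 2 ≡ 151 (mod 371).
Squaring chain: 151; never reaches −1, so base 2 is a Miller–Rabin witness that 371 is composite.

151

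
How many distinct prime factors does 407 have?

2

407 = 11 · 37
407 = 11 · 37, which has 2 distinct prime factors.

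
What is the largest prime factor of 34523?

34523 = 19 · 1817
1817 = 23 · 79
79 is prime.
So 34523 = 19 · 23 · 79; the largest prime factor is 79.

79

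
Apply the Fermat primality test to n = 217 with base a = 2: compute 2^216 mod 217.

2^1 ≡ 2 (mod 217)
2^2 ≡ 2^2 = 4 ≡ 4 (mod 217)
2^4 ≡ 4^2 = 16 ≡ 16 (mod 217)
2^8 ≡ 16^2 = 256 ≡ 39 (mod 217)
2^16 ≡ 39^2 = 1521 ≡ 2 (mod 217)
2^32 ≡ 2^2 = 4 ≡ 4 (mod 217)
2^64 ≡ 4^2 = 16 ≡ 16 (mod 217)
2^128 ≡ 16^2 = 256 ≡ 39 (mod 217)
216 = 128 + 64 + 16 + 8 in binary powers of 2.
So 2^216 ≡ 39 · 16 · 2 · 39 ≡ 64 (mod 217).
Since 64 ≠ 1, base 2 is a Fermat witness: 217 is composite.

64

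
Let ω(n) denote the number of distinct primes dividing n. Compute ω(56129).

2

56129 = 37^2 · 41
56129 = 37^2 · 41, which has 2 distinct prime factors.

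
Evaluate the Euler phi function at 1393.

1188

Factor: 1393 = 7 · 199.
φ(1393) = (7−1) · (199−1) = 6 · 198 = 1188.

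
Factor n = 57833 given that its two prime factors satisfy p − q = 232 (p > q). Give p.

383

Since p = q + 232, we have 57833 = q(q + 232), so q² + 232q − 57833 = 0.
Discriminant: 232² + 4·57833 = 53824 + 231332 = 285156; √285156 = 534.
q = (−232 + 534)/2 = 151, and p = q + 232 = 383.
Check: 151 · 383 = 57833.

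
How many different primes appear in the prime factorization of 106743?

5

106743 = 3 · 35581
35581 = 7 · 5083
5083 = 13 · 391
391 = 17 · 23
106743 = 3 · 7 · 13 · 17 · 23, which has 5 distinct prime factors.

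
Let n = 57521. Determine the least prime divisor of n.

97

57521 is odd.
Digit sum 20, not divisible by 3.
Ends in 1: not divisible by 5.
7: 57521 = 7·8217 + 2
11: 57521 = 11·5229 + 2
13: 57521 = 13·4424 + 9
17: 57521 = 17·3383 + 10
19: 57521 = 19·3027 + 8
23: 57521 = 23·2500 + 21
29: 57521 = 29·1983 + 14
31: 57521 = 31·1855 + 16
37: 57521 = 37·1554 + 23
41: 57521 = 41·1402 + 39
43: 57521 = 43·1337 + 30
47: 57521 = 47·1223 + 40
53: 57521 = 53·1085 + 16
59: 57521 = 59·974 + 55
61: 57521 = 61·942 + 59
67: 57521 = 67·858 + 35
71: 57521 = 71·810 + 11
73: 57521 = 73·787 + 70
79: 57521 = 79·728 + 9
83: 57521 = 83·693 + 2
89: 57521 = 89·646 + 27
97: 57521 = 97·593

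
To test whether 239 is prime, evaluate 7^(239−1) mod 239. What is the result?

1

7^1 ≡ 7 (mod 239)
7^2 ≡ 7^2 = 49 ≡ 49 (mod 239)
7^4 ≡ 49^2 = 2401 ≡ 11 (mod 239)
7^8 ≡ 11^2 = 121 ≡ 121 (mod 239)
7^16 ≡ 121^2 = 14641 ≡ 62 (mod 239)
7^32 ≡ 62^2 = 3844 ≡ 20 (mod 239)
7^64 ≡ 20^2 = 400 ≡ 161 (mod 239)
7^128 ≡ 161^2 = 25921 ≡ 109 (mod 239)
238 = 128 + 64 + 32 + 8 + 4 + 2 in binary powers of 2.
So 7^238 ≡ 109 · 161 · 20 · 121 · 11 · 49 ≡ 1 (mod 239).
Since the result is 1, base 7 gives no evidence that 239 is composite.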